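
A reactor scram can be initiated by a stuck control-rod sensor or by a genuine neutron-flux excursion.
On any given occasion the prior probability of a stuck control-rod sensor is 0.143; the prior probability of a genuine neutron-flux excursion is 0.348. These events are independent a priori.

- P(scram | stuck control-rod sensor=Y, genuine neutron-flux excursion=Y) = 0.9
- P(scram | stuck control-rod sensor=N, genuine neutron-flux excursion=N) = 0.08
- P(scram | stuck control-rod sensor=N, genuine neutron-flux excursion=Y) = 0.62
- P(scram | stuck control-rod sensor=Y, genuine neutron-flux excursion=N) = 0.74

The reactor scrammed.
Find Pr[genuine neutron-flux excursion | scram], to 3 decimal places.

Pr[genuine neutron-flux excursion | scram] ≈ 0.669

Enumerate the 4 (stuck control-rod sensor, genuine neutron-flux excursion) configurations and weight by the priors:
  P(scram) = 0.08*0.857*0.652 + 0.62*0.857*0.348 + 0.74*0.143*0.652 + 0.9*0.143*0.348
        = 0.044701 + 0.184906 + 0.068995 + 0.044788 = 0.343390
The terms with genuine neutron-flux excursion present sum to 0.229694, so
  P(genuine neutron-flux excursion | scram) = 0.229694 / 0.343390 ≈ 0.669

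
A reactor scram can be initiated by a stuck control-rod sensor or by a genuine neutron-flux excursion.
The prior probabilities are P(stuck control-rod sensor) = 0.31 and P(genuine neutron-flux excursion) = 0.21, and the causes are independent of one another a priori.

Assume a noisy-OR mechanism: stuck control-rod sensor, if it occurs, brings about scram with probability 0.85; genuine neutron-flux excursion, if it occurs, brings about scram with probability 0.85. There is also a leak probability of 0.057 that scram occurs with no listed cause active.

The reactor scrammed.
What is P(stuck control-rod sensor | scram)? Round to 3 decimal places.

Under noisy-OR, P(scram | causes) = 1 − (1−0.057)·∏(1−qᵢ) over the active causes.
P(scram) = 0.057*0.69*0.79 + 0.85855*0.69*0.21 + 0.85855*0.31*0.79 + 0.978782*0.31*0.21 = 0.031071 + 0.124404 + 0.210259 + 0.063719 = 0.429453
Restricting to configurations with stuck control-rod sensor present: 0.210259 + 0.063719 = 0.273978.
P(stuck control-rod sensor | scram) = 0.273978 / 0.429453 ≈ 0.638

P(stuck control-rod sensor | scram) ≈ 0.638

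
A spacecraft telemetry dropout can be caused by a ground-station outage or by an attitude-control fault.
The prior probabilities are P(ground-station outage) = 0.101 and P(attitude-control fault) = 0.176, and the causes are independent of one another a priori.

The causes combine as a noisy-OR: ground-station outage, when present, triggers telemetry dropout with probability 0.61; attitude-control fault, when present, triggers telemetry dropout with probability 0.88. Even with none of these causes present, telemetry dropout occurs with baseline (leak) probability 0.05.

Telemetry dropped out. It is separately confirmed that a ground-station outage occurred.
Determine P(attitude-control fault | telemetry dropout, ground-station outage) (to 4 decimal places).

P(attitude-control fault | telemetry dropout, ground-station outage) ≈ 0.2448

Under noisy-OR, P(telemetry dropout | causes) = 1 − (1−0.05)·∏(1−qᵢ) over the active causes.
Weight on attitude-control fault=true, given the evidence: 0.95554*0.176 = 0.168175
The normalizing constant is 0.6295*0.824 + 0.95554*0.176 = 0.686883
Posterior = 0.168175 / 0.686883 ≈ 0.2448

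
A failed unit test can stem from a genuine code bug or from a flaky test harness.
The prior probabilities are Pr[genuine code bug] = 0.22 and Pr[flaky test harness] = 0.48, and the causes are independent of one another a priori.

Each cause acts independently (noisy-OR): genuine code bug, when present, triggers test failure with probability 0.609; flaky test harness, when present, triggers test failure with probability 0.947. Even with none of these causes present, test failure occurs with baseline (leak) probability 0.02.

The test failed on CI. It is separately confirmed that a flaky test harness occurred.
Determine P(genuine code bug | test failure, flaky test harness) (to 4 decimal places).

Under noisy-OR, P(test failure | causes) = 1 − (1−0.02)·∏(1−qᵢ) over the active causes.
P(test failure | flaky test harness) = 0.94806*0.78 + 0.979691*0.22 = 0.739487 + 0.215532 = 0.955019
Of this, 0.215532 comes from 0.979691*0.22 (the genuine code bug=true cases).
Hence the posterior is 0.215532/0.955019 ≈ 0.2257.

P(genuine code bug | test failure, flaky test harness) ≈ 0.2257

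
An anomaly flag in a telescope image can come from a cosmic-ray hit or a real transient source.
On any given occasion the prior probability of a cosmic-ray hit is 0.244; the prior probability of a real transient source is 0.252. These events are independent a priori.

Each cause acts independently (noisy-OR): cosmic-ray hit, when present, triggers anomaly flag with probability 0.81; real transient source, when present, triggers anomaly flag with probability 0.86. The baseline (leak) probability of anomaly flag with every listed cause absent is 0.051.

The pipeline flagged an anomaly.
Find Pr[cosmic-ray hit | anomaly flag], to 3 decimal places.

Under noisy-OR, P(anomaly flag | causes) = 1 − (1−0.051)·∏(1−qᵢ) over the active causes.
By total probability over the 4 (cosmic-ray hit, real transient source) configurations:
  P(anomaly flag) = 0.051·0.756·0.748 + 0.86714·0.756·0.252 + 0.81969·0.244·0.748 + 0.974757·0.244·0.252
        = 0.028840 + 0.165201 + 0.149603 + 0.059936 = 0.403580
Configurations with cosmic-ray hit contribute 0.209539, so
  P(cosmic-ray hit | anomaly flag) = 0.209539 / 0.403580 ≈ 0.519

Pr[cosmic-ray hit | anomaly flag] ≈ 0.519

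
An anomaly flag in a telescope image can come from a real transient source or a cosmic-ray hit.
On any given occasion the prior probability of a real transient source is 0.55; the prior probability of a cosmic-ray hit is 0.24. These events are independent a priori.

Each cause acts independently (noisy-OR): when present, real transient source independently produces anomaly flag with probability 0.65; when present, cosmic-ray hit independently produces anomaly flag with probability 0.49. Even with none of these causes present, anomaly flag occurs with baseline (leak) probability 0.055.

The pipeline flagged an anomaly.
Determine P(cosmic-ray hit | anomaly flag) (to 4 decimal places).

P(cosmic-ray hit | anomaly flag) ≈ 0.3569

Under noisy-OR, P(anomaly flag | causes) = 1 − (1−0.055)·∏(1−qᵢ) over the active causes.
Weight on cosmic-ray hit=true, given the evidence: 0.055949 + 0.109734 = 0.165683
Denominator P(anomaly flag): 0.055·0.45·0.76 + 0.51805·0.45·0.24 + 0.66925·0.55·0.76 + 0.831318·0.55·0.24 = 0.464240
P(cosmic-ray hit | anomaly flag) = 0.165683/0.464240 ≈ 0.3569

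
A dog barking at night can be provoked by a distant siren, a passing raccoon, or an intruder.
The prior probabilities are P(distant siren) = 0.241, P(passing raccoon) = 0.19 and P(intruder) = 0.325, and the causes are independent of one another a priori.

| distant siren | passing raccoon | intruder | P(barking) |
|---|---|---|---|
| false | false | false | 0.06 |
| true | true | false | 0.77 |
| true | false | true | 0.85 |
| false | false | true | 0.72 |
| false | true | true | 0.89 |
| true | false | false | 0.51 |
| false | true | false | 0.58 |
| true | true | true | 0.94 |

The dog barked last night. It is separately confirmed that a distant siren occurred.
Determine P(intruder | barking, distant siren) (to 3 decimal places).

P(intruder | barking, distant siren) ≈ 0.427

P(barking | distant siren) = 0.51·0.81·0.675 + 0.85·0.81·0.325 + 0.77·0.19·0.675 + 0.94·0.19·0.325 = 0.278843 + 0.223763 + 0.098753 + 0.058045 = 0.659404
The intruder-present share is 0.223763 + 0.058045 = 0.281808.
P(intruder | barking, distant siren) = 0.281808 / 0.659404 ≈ 0.427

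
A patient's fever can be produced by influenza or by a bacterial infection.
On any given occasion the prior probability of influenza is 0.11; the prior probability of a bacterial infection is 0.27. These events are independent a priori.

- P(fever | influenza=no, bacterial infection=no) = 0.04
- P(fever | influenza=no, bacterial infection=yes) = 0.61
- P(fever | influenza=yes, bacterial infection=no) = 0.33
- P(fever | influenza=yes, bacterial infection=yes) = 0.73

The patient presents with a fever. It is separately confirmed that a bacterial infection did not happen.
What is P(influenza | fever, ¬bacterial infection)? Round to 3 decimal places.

Sum P(fever|·) weighted by the priors over both values of influenza:
  P(fever | ¬bacterial infection) = 0.04*0.89 + 0.33*0.11
        = 0.035600 + 0.036300 = 0.071900
Configurations with influenza contribute 0.036300, so
  P(influenza | fever, ¬bacterial infection) = 0.036300 / 0.071900 ≈ 0.505

P(influenza | fever, ¬bacterial infection) ≈ 0.505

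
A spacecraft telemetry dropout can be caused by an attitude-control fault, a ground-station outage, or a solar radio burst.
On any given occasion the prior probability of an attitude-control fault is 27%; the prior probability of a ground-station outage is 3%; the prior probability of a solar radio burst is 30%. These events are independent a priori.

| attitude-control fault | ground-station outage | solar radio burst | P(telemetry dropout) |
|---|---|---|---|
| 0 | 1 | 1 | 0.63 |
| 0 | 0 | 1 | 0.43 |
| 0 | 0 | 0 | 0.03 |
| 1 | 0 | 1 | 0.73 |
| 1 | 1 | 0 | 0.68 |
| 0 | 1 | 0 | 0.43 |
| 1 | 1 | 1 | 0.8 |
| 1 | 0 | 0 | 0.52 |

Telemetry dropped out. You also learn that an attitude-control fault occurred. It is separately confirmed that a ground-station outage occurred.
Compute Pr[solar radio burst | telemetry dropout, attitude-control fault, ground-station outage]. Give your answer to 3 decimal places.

Pr[solar radio burst | telemetry dropout, attitude-control fault, ground-station outage] ≈ 0.335

P(telemetry dropout | attitude-control fault, ground-station outage) = 0.68·0.7 + 0.8·0.3 = 0.476000 + 0.240000 = 0.716000
Of this, 0.240000 comes from 0.8·0.3 (the solar radio burst=true cases).
So P(solar radio burst | telemetry dropout, attitude-control fault, ground-station outage) = 0.240000/0.716000 ≈ 0.335.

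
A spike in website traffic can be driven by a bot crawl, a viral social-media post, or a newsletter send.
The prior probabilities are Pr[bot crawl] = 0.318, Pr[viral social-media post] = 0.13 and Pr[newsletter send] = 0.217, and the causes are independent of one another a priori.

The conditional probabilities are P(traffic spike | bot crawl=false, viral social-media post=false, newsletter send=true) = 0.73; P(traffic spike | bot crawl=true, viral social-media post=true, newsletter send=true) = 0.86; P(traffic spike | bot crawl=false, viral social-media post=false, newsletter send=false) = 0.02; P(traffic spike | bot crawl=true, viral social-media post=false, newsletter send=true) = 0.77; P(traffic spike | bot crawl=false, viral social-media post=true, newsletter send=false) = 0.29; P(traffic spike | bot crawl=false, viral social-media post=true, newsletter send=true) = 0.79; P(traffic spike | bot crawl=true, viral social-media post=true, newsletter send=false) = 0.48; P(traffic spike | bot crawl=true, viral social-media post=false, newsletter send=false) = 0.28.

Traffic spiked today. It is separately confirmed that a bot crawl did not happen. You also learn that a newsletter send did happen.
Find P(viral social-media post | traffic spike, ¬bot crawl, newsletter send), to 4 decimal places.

Weight on viral social-media post=true, given the evidence: 0.79×0.13 = 0.102700
Normalizer over all consistent configurations: 0.73×0.87 + 0.79×0.13 = 0.737800
P(viral social-media post | traffic spike, ¬bot crawl, newsletter send) = 0.102700/0.737800 ≈ 0.1392

P(viral social-media post | traffic spike, ¬bot crawl, newsletter send) ≈ 0.1392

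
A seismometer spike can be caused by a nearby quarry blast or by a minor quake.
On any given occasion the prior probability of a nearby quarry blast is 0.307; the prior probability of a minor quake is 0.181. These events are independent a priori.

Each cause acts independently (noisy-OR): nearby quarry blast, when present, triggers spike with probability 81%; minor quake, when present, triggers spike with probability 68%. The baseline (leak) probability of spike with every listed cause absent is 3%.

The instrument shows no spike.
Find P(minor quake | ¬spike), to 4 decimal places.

Under noisy-OR, P(spike | causes) = 1 − (1−0.03)·∏(1−qᵢ) over the active causes.
Enumerate the 4 (nearby quarry blast, minor quake) configurations and weight by the priors:
  P(¬spike) = 0.97·0.693·0.819 + 0.3104·0.693·0.181 + 0.1843·0.307·0.819 + 0.058976·0.307·0.181
        = 0.550540 + 0.038934 + 0.046339 + 0.003277 = 0.639090
Configurations with minor quake contribute 0.042211, so
  P(minor quake | ¬spike) = 0.042211 / 0.639090 ≈ 0.0660

P(minor quake | ¬spike) ≈ 0.0660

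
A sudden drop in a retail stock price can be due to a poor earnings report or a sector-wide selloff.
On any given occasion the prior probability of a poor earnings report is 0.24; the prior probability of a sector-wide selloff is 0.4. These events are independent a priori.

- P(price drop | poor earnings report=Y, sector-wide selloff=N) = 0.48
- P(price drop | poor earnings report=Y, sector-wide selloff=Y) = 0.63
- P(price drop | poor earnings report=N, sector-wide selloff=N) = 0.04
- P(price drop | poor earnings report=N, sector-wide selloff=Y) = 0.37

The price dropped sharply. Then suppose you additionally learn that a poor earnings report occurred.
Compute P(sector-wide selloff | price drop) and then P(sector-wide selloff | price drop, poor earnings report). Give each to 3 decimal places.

Sum P(price drop|·) weighted by the priors over the 4 (poor earnings report, sector-wide selloff) configurations:
  P(price drop) = 0.04×0.76×0.6 + 0.37×0.76×0.4 + 0.48×0.24×0.6 + 0.63×0.24×0.4
        = 0.018240 + 0.112480 + 0.069120 + 0.060480 = 0.260320
Configurations with sector-wide selloff contribute 0.172960, so
  P(sector-wide selloff | price drop) = 0.172960 / 0.260320 ≈ 0.664

Now also conditioning on poor earnings report=true:
P(price drop | poor earnings report) = 0.48·0.6 + 0.63·0.4 = 0.288000 + 0.252000 = 0.540000
Restricting to configurations with sector-wide selloff present: 0.63·0.4 = 0.252000.
So P(sector-wide selloff | price drop, poor earnings report) = 0.252000/0.540000 ≈ 0.467.

P(sector-wide selloff | price drop) ≈ 0.664; P(sector-wide selloff | price drop, poor earnings report) ≈ 0.467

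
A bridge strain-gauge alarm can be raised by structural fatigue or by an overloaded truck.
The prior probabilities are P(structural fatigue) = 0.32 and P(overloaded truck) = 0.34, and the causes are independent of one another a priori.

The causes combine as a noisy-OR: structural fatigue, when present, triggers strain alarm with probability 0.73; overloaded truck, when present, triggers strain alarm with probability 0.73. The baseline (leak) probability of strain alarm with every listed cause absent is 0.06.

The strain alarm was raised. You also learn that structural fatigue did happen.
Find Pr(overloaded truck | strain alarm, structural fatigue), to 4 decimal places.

Under noisy-OR, P(strain alarm | causes) = 1 − (1−0.06)·∏(1−qᵢ) over the active causes.
P(strain alarm | structural fatigue) = 0.7462×0.66 + 0.931474×0.34 = 0.492492 + 0.316701 = 0.809193
The overloaded truck-present share is 0.931474×0.34 = 0.316701.
So P(overloaded truck | strain alarm, structural fatigue) = 0.316701/0.809193 ≈ 0.3914.

Pr(overloaded truck | strain alarm, structural fatigue) ≈ 0.3914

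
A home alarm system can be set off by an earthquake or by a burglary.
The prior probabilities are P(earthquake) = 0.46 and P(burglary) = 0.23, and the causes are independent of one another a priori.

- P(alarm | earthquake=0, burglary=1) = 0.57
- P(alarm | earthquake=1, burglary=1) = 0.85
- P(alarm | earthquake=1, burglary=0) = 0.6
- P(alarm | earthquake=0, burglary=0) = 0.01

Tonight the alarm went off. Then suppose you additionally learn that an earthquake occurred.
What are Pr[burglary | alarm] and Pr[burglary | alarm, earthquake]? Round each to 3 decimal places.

Pr[burglary | alarm] ≈ 0.426; Pr[burglary | alarm, earthquake] ≈ 0.297

P(alarm) = 0.01·0.54·0.77 + 0.57·0.54·0.23 + 0.6·0.46·0.77 + 0.85·0.46·0.23 = 0.004158 + 0.070794 + 0.212520 + 0.089930 = 0.377402
Of this, 0.160724 comes from 0.070794 + 0.089930 (the burglary=true cases).
So P(burglary | alarm) = 0.160724/0.377402 ≈ 0.426.

With the extra evidence:
Enumerate both values of burglary and weight by the priors:
  P(alarm | earthquake) = 0.6×0.77 + 0.85×0.23
        = 0.462000 + 0.195500 = 0.657500
The terms with burglary present sum to 0.195500, so
  P(burglary | alarm, earthquake) = 0.195500 / 0.657500 ≈ 0.297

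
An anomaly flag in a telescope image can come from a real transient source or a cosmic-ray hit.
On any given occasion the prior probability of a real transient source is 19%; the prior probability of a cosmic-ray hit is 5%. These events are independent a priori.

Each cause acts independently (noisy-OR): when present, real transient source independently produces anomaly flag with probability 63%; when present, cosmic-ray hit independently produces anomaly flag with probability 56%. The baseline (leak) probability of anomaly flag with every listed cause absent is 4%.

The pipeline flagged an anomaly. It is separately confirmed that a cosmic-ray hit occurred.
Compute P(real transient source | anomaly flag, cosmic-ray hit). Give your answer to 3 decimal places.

P(real transient source | anomaly flag, cosmic-ray hit) ≈ 0.255

Under noisy-OR, P(anomaly flag | causes) = 1 − (1−0.04)·∏(1−qᵢ) over the active causes.
Weight on real transient source=true, given the evidence: 0.843712×0.19 = 0.160305
Normalizer over all consistent configurations: 0.5776×0.81 + 0.843712×0.19 = 0.628161
Posterior = 0.160305 / 0.628161 ≈ 0.255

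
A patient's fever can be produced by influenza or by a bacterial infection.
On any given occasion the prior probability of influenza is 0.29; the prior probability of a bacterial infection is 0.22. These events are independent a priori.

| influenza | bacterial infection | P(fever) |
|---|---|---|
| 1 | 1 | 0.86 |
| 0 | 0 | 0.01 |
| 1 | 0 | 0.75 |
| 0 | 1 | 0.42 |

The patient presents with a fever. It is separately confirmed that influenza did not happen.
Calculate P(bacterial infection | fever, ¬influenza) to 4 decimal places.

P(bacterial infection | fever, ¬influenza) ≈ 0.9222

P(fever | ¬influenza) = 0.01*0.78 + 0.42*0.22 = 0.007800 + 0.092400 = 0.100200
Of this, 0.092400 comes from 0.42*0.22 (the bacterial infection=true cases).
P(bacterial infection | fever, ¬influenza) = 0.092400 / 0.100200 ≈ 0.9222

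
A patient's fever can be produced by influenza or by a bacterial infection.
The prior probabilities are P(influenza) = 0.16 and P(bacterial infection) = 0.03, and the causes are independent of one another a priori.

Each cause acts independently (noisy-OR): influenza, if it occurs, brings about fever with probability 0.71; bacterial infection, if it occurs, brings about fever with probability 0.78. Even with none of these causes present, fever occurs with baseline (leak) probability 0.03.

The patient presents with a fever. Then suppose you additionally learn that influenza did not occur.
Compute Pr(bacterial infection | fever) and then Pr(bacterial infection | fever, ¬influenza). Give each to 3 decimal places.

Under noisy-OR, P(fever | causes) = 1 − (1−0.03)·∏(1−qᵢ) over the active causes.
Numerator (weight on configurations with bacterial infection): 0.019822 + 0.004503 = 0.024325
Denominator P(fever): 0.03·0.84·0.97 + 0.7866·0.84·0.03 + 0.7187·0.16·0.97 + 0.938114·0.16·0.03 = 0.160311
Posterior = 0.024325 / 0.160311 ≈ 0.152

Now also conditioning on influenza≠true:
P(fever | ¬influenza) = 0.03*0.97 + 0.7866*0.03 = 0.029100 + 0.023598 = 0.052698
The bacterial infection-present share is 0.7866*0.03 = 0.023598.
So P(bacterial infection | fever, ¬influenza) = 0.023598/0.052698 ≈ 0.448.
Ruling out influenza raises the posterior on bacterial infection — the flip side of explaining away.

Pr(bacterial infection | fever) ≈ 0.152; Pr(bacterial infection | fever, ¬influenza) ≈ 0.448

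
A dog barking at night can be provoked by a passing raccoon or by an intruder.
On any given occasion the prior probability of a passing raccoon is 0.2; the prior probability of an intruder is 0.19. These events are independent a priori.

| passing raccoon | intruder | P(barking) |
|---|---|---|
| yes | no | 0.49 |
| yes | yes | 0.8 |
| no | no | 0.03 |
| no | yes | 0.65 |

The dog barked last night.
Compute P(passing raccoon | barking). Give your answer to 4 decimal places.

P(passing raccoon | barking) ≈ 0.4814

P(barking) = 0.03*0.8*0.81 + 0.65*0.8*0.19 + 0.49*0.2*0.81 + 0.8*0.2*0.19 = 0.019440 + 0.098800 + 0.079380 + 0.030400 = 0.228020
Of this, 0.109780 comes from 0.079380 + 0.030400 (the passing raccoon=true cases).
Hence the posterior is 0.109780/0.228020 ≈ 0.4814.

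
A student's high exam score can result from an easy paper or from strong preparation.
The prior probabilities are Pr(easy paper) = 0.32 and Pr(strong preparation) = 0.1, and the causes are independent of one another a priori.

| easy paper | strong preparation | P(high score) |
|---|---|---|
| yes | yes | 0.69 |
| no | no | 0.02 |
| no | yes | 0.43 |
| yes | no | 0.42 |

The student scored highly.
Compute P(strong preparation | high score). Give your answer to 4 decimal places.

P(high score) = 0.02·0.68·0.9 + 0.43·0.68·0.1 + 0.42·0.32·0.9 + 0.69·0.32·0.1 = 0.012240 + 0.029240 + 0.120960 + 0.022080 = 0.184520
Restricting to configurations with strong preparation present: 0.029240 + 0.022080 = 0.051320.
So P(strong preparation | high score) = 0.051320/0.184520 ≈ 0.2781.

P(strong preparation | high score) ≈ 0.2781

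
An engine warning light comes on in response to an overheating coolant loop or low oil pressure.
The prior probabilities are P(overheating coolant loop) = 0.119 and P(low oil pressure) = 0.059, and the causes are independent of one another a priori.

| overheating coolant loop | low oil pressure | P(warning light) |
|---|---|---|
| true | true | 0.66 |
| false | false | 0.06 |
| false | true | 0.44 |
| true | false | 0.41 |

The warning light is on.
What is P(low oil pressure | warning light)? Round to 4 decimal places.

Weight on low oil pressure=true, given the evidence: 0.022871 + 0.004634 = 0.027505
The normalizing constant is 0.06·0.881·0.941 + 0.44·0.881·0.059 + 0.41·0.119·0.941 + 0.66·0.119·0.059 = 0.123157
P(low oil pressure | warning light) = 0.027505/0.123157 ≈ 0.2233

P(low oil pressure | warning light) ≈ 0.2233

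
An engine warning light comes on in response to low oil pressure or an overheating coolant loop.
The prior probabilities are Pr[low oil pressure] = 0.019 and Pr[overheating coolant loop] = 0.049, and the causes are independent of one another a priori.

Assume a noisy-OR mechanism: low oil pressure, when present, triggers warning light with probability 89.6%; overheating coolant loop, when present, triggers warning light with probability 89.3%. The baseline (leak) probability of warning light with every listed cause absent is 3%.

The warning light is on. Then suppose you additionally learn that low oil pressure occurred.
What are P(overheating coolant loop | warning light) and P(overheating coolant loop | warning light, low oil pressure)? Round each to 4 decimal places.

P(overheating coolant loop | warning light) ≈ 0.4987; P(overheating coolant loop | warning light, low oil pressure) ≈ 0.0536

Under noisy-OR, P(warning light | causes) = 1 − (1−0.03)·∏(1−qᵢ) over the active causes.
P(warning light) = 0.03*0.981*0.951 + 0.89621*0.981*0.049 + 0.89912*0.019*0.951 + 0.989206*0.019*0.049 = 0.027988 + 0.043080 + 0.016246 + 0.000921 = 0.088235
The overheating coolant loop-present share is 0.043080 + 0.000921 = 0.044001.
So P(overheating coolant loop | warning light) = 0.044001/0.088235 ≈ 0.4987.

Now also conditioning on low oil pressure=true:
P(warning light | low oil pressure) = 0.89912×0.951 + 0.989206×0.049 = 0.855063 + 0.048471 = 0.903534
Of this, 0.048471 comes from 0.989206×0.049 (the overheating coolant loop=true cases).
Hence the posterior is 0.048471/0.903534 ≈ 0.0536.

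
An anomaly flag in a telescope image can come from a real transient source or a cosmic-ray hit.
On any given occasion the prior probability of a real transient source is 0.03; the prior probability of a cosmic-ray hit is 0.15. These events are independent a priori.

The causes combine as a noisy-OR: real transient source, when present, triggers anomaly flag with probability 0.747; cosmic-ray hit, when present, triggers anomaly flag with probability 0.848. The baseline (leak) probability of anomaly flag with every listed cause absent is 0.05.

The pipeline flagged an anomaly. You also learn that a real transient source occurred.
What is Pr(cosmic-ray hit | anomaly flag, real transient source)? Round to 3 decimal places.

Pr(cosmic-ray hit | anomaly flag, real transient source) ≈ 0.183

Under noisy-OR, P(anomaly flag | causes) = 1 − (1−0.05)·∏(1−qᵢ) over the active causes.
P(anomaly flag | real transient source) = 0.75965·0.85 + 0.963467·0.15 = 0.645703 + 0.144520 = 0.790223
The cosmic-ray hit-present share is 0.963467·0.15 = 0.144520.
Hence the posterior is 0.144520/0.790223 ≈ 0.183.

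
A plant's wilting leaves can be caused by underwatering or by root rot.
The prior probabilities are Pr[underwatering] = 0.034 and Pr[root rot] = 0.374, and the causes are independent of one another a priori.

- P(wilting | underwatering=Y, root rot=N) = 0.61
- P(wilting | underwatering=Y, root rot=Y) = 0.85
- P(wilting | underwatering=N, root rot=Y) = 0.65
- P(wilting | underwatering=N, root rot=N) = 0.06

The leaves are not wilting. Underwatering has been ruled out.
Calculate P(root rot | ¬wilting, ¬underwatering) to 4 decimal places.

P(root rot | ¬wilting, ¬underwatering) ≈ 0.1820

For the numerator, keep only root rot=true terms: 0.35·0.374 = 0.130900
Denominator P(¬wilting | ¬underwatering): 0.94·0.626 + 0.35·0.374 = 0.719340
P(root rot | ¬wilting, ¬underwatering) = 0.130900/0.719340 ≈ 0.1820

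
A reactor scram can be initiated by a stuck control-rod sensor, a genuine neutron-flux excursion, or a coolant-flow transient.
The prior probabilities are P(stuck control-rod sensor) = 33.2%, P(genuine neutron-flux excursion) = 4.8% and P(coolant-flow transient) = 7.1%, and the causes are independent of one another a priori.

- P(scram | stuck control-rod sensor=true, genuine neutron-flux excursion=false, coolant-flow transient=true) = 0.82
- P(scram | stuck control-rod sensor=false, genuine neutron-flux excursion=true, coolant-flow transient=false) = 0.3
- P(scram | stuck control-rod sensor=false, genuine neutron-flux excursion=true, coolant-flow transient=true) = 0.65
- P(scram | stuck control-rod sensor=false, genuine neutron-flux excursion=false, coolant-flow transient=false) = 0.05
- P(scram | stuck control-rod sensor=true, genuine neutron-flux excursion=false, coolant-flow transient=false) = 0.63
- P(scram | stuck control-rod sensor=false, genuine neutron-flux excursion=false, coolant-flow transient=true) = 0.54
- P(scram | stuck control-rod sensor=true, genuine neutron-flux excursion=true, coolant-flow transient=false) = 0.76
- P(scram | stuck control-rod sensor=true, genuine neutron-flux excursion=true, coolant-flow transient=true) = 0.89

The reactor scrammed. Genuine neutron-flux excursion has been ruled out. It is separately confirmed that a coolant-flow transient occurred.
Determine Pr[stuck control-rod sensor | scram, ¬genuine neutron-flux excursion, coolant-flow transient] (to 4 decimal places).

Pr[stuck control-rod sensor | scram, ¬genuine neutron-flux excursion, coolant-flow transient] ≈ 0.4301

Weight on stuck control-rod sensor=true, given the evidence: 0.82×0.332 = 0.272240
Normalizer over all consistent configurations: 0.54×0.668 + 0.82×0.332 = 0.632960
P(stuck control-rod sensor | scram, ¬genuine neutron-flux excursion, coolant-flow transient) = 0.272240/0.632960 ≈ 0.4301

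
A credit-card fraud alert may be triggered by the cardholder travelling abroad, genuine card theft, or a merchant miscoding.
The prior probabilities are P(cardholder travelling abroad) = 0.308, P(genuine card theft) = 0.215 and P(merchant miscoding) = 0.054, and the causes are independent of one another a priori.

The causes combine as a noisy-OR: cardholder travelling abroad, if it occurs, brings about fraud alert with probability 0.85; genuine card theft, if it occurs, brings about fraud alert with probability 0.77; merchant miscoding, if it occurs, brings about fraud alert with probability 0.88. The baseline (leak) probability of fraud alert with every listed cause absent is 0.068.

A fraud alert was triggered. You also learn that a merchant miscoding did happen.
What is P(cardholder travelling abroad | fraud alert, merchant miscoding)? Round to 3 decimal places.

P(cardholder travelling abroad | fraud alert, merchant miscoding) ≈ 0.326

Under noisy-OR, P(fraud alert | causes) = 1 − (1−0.068)·∏(1−qᵢ) over the active causes.
Sum P(fraud alert|·) weighted by the priors over the 4 (cardholder travelling abroad, genuine card theft) configurations:
  P(fraud alert | merchant miscoding) = 0.88816×0.692×0.785 + 0.974277×0.692×0.215 + 0.983224×0.308×0.785 + 0.996142×0.308×0.215
        = 0.482466 + 0.144953 + 0.237724 + 0.065965 = 0.931108
Keeping only the cardholder travelling abroad-present terms gives 0.303689, so
  P(cardholder travelling abroad | fraud alert, merchant miscoding) = 0.303689 / 0.931108 ≈ 0.326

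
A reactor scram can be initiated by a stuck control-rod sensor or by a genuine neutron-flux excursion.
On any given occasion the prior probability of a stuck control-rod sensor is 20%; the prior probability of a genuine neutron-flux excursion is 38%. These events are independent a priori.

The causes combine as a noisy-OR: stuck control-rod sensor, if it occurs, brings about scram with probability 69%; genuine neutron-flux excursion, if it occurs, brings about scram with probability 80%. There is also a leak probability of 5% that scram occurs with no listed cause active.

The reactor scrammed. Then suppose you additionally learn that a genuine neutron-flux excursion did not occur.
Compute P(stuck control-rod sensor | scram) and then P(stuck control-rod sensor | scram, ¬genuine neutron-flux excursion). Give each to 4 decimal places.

Under noisy-OR, P(scram | causes) = 1 − (1−0.05)·∏(1−qᵢ) over the active causes.
Numerator (weight on configurations with stuck control-rod sensor): 0.087482 + 0.071524 = 0.159006
The normalizing constant is 0.05·0.8·0.62 + 0.81·0.8·0.38 + 0.7055·0.2·0.62 + 0.9411·0.2·0.38 = 0.430046
P(stuck control-rod sensor | scram) = 0.159006/0.430046 ≈ 0.3697

Now also conditioning on genuine neutron-flux excursion≠true:
Weight on stuck control-rod sensor=true, given the evidence: 0.7055×0.2 = 0.141100
The normalizing constant is 0.05×0.8 + 0.7055×0.2 = 0.181100
P(stuck control-rod sensor | scram, ¬genuine neutron-flux excursion) = 0.141100/0.181100 ≈ 0.7791
Ruling out genuine neutron-flux excursion raises the posterior on stuck control-rod sensor — the flip side of explaining away.

P(stuck control-rod sensor | scram) ≈ 0.3697; P(stuck control-rod sensor | scram, ¬genuine neutron-flux excursion) ≈ 0.7791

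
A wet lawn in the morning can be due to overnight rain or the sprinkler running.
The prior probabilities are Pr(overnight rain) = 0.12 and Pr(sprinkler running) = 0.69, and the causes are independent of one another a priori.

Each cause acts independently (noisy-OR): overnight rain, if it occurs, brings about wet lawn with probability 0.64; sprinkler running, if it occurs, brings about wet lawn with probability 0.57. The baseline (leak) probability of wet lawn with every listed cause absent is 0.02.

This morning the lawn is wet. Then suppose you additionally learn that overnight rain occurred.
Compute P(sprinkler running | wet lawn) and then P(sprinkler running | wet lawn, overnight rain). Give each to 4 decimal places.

P(sprinkler running | wet lawn) ≈ 0.9345; P(sprinkler running | wet lawn, overnight rain) ≈ 0.7447

Under noisy-OR, P(wet lawn | causes) = 1 − (1−0.02)·∏(1−qᵢ) over the active causes.
P(wet lawn) = 0.02*0.88*0.31 + 0.5786*0.88*0.69 + 0.6472*0.12*0.31 + 0.848296*0.12*0.69 = 0.005456 + 0.351326 + 0.024076 + 0.070239 = 0.451097
The sprinkler running-present share is 0.351326 + 0.070239 = 0.421565.
So P(sprinkler running | wet lawn) = 0.421565/0.451097 ≈ 0.9345.

With the extra evidence:
P(wet lawn | overnight rain) = 0.6472·0.31 + 0.848296·0.69 = 0.200632 + 0.585324 = 0.785956
Of this, 0.585324 comes from 0.848296·0.69 (the sprinkler running=true cases).
So P(sprinkler running | wet lawn, overnight rain) = 0.585324/0.785956 ≈ 0.7447.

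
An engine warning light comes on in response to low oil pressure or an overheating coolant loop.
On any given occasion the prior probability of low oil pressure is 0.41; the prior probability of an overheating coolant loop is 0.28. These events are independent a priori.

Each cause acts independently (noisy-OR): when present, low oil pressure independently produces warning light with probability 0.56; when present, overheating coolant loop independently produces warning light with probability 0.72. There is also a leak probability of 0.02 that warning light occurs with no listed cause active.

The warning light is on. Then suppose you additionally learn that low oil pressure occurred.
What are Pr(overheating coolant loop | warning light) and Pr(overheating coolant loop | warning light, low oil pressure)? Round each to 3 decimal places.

Pr(overheating coolant loop | warning light) ≈ 0.556; Pr(overheating coolant loop | warning light, low oil pressure) ≈ 0.375

Under noisy-OR, P(warning light | causes) = 1 − (1−0.02)·∏(1−qᵢ) over the active causes.
P(warning light) = 0.02·0.59·0.72 + 0.7256·0.59·0.28 + 0.5688·0.41·0.72 + 0.879264·0.41·0.28 = 0.008496 + 0.119869 + 0.167910 + 0.100940 = 0.397215
Of this, 0.220809 comes from 0.119869 + 0.100940 (the overheating coolant loop=true cases).
So P(overheating coolant loop | warning light) = 0.220809/0.397215 ≈ 0.556.

Now also conditioning on low oil pressure=true:
Numerator (weight on configurations with overheating coolant loop): 0.879264·0.28 = 0.246194
The normalizing constant is 0.5688·0.72 + 0.879264·0.28 = 0.655730
Posterior = 0.246194 / 0.655730 ≈ 0.375
This is intercausal reasoning (explaining away): once low oil pressure accounts for the warning light, overheating coolant loop becomes less likely.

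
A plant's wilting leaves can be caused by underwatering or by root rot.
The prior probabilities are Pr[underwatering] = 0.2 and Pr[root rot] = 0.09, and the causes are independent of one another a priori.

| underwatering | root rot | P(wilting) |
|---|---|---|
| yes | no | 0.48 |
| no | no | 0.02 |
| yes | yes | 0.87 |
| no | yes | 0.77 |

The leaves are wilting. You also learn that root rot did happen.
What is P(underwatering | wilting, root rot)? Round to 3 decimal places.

P(underwatering | wilting, root rot) ≈ 0.220

P(wilting | root rot) = 0.77*0.8 + 0.87*0.2 = 0.616000 + 0.174000 = 0.790000
Of this, 0.174000 comes from 0.87*0.2 (the underwatering=true cases).
So P(underwatering | wilting, root rot) = 0.174000/0.790000 ≈ 0.220.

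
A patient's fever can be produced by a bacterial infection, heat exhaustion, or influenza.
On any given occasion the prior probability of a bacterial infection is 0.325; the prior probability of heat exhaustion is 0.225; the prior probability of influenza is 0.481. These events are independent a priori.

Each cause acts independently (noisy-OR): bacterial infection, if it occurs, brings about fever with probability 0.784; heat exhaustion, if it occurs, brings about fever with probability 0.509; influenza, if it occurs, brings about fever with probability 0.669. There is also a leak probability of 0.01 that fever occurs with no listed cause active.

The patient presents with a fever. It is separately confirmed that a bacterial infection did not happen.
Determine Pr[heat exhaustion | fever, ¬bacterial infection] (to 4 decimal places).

Pr[heat exhaustion | fever, ¬bacterial infection] ≈ 0.3720

Under noisy-OR, P(fever | causes) = 1 − (1−0.01)·∏(1−qᵢ) over the active causes.
By total probability over the 4 (heat exhaustion, influenza) configurations:
  P(fever | ¬bacterial infection) = 0.01·0.775·0.519 + 0.67231·0.775·0.481 + 0.51391·0.225·0.519 + 0.839104·0.225·0.481
        = 0.004022 + 0.250620 + 0.060012 + 0.090812 = 0.405466
The terms with heat exhaustion present sum to 0.150824, so
  P(heat exhaustion | fever, ¬bacterial infection) = 0.150824 / 0.405466 ≈ 0.3720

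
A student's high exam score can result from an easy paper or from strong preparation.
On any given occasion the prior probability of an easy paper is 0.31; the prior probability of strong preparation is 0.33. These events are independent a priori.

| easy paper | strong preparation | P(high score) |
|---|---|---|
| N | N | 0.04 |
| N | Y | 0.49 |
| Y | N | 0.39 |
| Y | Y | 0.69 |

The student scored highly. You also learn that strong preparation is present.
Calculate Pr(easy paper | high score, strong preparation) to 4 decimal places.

Pr(easy paper | high score, strong preparation) ≈ 0.3875

Numerator (weight on configurations with easy paper): 0.69×0.31 = 0.213900
The normalizing constant is 0.49×0.69 + 0.69×0.31 = 0.552000
P(easy paper | high score, strong preparation) = 0.213900/0.552000 ≈ 0.3875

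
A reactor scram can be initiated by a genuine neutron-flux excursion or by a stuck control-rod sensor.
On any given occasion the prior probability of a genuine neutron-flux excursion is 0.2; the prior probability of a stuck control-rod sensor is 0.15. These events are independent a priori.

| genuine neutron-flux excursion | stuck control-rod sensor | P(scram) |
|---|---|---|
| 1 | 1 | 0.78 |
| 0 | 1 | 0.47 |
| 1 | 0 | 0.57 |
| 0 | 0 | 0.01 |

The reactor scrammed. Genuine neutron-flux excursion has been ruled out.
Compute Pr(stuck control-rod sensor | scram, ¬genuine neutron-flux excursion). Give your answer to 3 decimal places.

Weight on stuck control-rod sensor=true, given the evidence: 0.47*0.15 = 0.070500
Normalizer over all consistent configurations: 0.01*0.85 + 0.47*0.15 = 0.079000
P(stuck control-rod sensor | scram, ¬genuine neutron-flux excursion) = 0.070500/0.079000 ≈ 0.892

Pr(stuck control-rod sensor | scram, ¬genuine neutron-flux excursion) ≈ 0.892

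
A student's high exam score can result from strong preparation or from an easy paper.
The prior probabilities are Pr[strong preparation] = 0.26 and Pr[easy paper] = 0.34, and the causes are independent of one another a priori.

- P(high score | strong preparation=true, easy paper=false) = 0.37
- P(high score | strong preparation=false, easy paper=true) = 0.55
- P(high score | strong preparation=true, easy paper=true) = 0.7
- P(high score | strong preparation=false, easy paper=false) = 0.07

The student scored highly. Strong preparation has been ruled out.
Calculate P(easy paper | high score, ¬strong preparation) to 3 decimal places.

P(high score | ¬strong preparation) = 0.07·0.66 + 0.55·0.34 = 0.046200 + 0.187000 = 0.233200
Of this, 0.187000 comes from 0.55·0.34 (the easy paper=true cases).
P(easy paper | high score, ¬strong preparation) = 0.187000 / 0.233200 ≈ 0.802

P(easy paper | high score, ¬strong preparation) ≈ 0.802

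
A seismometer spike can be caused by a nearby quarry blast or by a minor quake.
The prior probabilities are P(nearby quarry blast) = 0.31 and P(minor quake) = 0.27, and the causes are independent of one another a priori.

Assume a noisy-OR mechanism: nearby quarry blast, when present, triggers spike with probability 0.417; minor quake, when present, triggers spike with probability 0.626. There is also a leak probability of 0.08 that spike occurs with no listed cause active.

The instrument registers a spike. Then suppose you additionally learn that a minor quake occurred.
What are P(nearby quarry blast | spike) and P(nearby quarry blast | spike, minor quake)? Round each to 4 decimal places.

P(nearby quarry blast | spike) ≈ 0.5140; P(nearby quarry blast | spike, minor quake) ≈ 0.3538

Under noisy-OR, P(spike | causes) = 1 − (1−0.08)·∏(1−qᵢ) over the active causes.
P(spike) = 0.08×0.69×0.73 + 0.65592×0.69×0.27 + 0.46364×0.31×0.73 + 0.799401×0.31×0.27 = 0.040296 + 0.122198 + 0.104922 + 0.066910 = 0.334326
Of this, 0.171832 comes from 0.104922 + 0.066910 (the nearby quarry blast=true cases).
Hence the posterior is 0.171832/0.334326 ≈ 0.5140.

Now condition on the additional information:
For the numerator, keep only nearby quarry blast=true terms: 0.799401*0.31 = 0.247814
Normalizer over all consistent configurations: 0.65592*0.69 + 0.799401*0.31 = 0.700399
Posterior = 0.247814 / 0.700399 ≈ 0.3538
This is intercausal reasoning (explaining away): once minor quake accounts for the spike, nearby quarry blast becomes less likely.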